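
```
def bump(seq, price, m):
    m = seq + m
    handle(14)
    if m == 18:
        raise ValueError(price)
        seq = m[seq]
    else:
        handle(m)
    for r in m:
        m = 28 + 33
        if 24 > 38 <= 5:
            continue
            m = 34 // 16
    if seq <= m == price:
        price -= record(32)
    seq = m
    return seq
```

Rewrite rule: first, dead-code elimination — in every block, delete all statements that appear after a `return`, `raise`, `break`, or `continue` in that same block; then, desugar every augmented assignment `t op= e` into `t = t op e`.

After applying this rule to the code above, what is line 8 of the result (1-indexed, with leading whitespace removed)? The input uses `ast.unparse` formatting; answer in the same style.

for r in m:

Transformed code:
def bump(seq, price, m):
    m = seq + m
    handle(14)
    if m == 18:
        raise ValueError(price)
    else:
        handle(m)
    for r in m:
        m = 28 + 33
        if 24 > 38 <= 5:
            continue
    if seq <= m == price:
        price = price - record(32)
    seq = m
    return seq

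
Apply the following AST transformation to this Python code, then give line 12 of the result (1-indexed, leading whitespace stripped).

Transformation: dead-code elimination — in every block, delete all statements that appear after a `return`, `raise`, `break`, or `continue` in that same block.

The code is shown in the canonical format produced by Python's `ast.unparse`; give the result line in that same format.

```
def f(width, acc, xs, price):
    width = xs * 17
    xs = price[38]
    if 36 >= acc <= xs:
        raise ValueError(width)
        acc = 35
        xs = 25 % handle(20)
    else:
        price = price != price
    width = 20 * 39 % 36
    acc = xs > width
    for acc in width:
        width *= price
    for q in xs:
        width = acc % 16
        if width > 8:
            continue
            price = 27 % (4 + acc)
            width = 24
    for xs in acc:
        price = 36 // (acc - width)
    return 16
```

Transformed code:
def f(width, acc, xs, price):
    width = xs * 17
    xs = price[38]
    if 36 >= acc <= xs:
        raise ValueError(width)
    else:
        price = price != price
    width = 20 * 39 % 36
    acc = xs > width
    for acc in width:
        width *= price
    for q in xs:
        width = acc % 16
        if width > 8:
            continue
    for xs in acc:
        price = 36 // (acc - width)
    return 16

for q in xs:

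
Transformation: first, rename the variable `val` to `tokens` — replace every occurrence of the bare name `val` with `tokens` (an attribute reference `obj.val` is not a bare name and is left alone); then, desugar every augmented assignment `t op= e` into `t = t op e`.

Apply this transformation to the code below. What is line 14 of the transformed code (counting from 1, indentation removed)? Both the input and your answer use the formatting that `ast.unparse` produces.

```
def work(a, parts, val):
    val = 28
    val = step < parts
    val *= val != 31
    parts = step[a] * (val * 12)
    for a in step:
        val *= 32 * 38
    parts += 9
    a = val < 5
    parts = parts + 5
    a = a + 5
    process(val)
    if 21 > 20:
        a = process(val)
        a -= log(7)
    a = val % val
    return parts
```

a = process(tokens)

Transformed code:
def work(a, parts, tokens):
    tokens = 28
    tokens = step < parts
    tokens = tokens * (tokens != 31)
    parts = step[a] * (tokens * 12)
    for a in step:
        tokens = tokens * (32 * 38)
    parts = parts + 9
    a = tokens < 5
    parts = parts + 5
    a = a + 5
    process(tokens)
    if 21 > 20:
        a = process(tokens)
        a = a - log(7)
    a = tokens % tokens
    return parts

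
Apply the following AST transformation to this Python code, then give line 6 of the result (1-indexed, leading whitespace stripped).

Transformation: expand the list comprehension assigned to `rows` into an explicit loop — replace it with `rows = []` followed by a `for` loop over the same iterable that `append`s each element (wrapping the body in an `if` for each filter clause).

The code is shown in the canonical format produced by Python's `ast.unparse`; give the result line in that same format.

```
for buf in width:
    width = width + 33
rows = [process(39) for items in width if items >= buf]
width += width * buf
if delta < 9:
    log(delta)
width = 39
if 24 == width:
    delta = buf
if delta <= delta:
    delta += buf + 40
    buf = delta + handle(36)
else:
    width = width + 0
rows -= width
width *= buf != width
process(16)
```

Transformed code:
for buf in width:
    width = width + 33
rows = []
for items in width:
    if items >= buf:
        rows.append(process(39))
width += width * buf
if delta < 9:
    log(delta)
width = 39
if 24 == width:
    delta = buf
if delta <= delta:
    delta += buf + 40
    buf = delta + handle(36)
else:
    width = width + 0
rows -= width
width *= buf != width
process(16)

rows.append(process(39))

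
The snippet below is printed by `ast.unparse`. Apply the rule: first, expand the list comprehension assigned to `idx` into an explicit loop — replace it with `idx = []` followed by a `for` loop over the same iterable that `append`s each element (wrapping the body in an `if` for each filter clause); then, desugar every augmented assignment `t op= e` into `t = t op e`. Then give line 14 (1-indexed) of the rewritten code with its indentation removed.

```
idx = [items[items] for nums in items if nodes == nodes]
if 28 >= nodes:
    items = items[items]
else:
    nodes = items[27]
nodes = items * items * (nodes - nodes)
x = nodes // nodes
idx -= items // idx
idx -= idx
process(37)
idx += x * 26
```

Transformed code:
idx = []
for nums in items:
    if nodes == nodes:
        idx.append(items[items])
if 28 >= nodes:
    items = items[items]
else:
    nodes = items[27]
nodes = items * items * (nodes - nodes)
x = nodes // nodes
idx = idx - items // idx
idx = idx - idx
process(37)
idx = idx + x * 26

idx = idx + x * 26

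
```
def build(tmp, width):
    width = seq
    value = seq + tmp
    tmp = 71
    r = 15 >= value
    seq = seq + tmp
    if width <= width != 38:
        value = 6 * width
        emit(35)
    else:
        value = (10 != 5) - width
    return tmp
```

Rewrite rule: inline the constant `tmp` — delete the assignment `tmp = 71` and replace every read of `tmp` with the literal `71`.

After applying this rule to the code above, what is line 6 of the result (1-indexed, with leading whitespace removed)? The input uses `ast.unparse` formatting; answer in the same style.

if width <= width != 38:

Transformed code:
def build(tmp, width):
    width = seq
    value = seq + 71
    r = 15 >= value
    seq = seq + 71
    if width <= width != 38:
        value = 6 * width
        emit(35)
    else:
        value = (10 != 5) - width
    return 71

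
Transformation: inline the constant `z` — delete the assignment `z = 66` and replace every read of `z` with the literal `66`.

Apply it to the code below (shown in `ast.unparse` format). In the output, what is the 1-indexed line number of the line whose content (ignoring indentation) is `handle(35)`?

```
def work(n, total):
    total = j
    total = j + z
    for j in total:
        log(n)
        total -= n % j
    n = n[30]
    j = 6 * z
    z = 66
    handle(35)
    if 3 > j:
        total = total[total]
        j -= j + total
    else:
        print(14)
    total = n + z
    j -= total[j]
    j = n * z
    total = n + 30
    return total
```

9

Transformed code:
def work(n, total):
    total = j
    total = j + 66
    for j in total:
        log(n)
        total -= n % j
    n = n[30]
    j = 6 * 66
    handle(35)
    if 3 > j:
        total = total[total]
        j -= j + total
    else:
        print(14)
    total = n + 66
    j -= total[j]
    j = n * 66
    total = n + 30
    return total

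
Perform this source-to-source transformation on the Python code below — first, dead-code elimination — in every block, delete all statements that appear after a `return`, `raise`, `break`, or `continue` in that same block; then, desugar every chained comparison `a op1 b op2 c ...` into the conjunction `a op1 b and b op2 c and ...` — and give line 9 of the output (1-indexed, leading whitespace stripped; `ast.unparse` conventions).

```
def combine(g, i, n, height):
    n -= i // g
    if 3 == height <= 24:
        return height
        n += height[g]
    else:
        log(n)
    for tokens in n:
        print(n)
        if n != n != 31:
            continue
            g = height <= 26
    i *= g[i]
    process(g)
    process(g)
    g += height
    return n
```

Transformed code:
def combine(g, i, n, height):
    n -= i // g
    if 3 == height and height <= 24:
        return height
    else:
        log(n)
    for tokens in n:
        print(n)
        if n != n and n != 31:
            continue
    i *= g[i]
    process(g)
    process(g)
    g += height
    return n

if n != n and n != 31:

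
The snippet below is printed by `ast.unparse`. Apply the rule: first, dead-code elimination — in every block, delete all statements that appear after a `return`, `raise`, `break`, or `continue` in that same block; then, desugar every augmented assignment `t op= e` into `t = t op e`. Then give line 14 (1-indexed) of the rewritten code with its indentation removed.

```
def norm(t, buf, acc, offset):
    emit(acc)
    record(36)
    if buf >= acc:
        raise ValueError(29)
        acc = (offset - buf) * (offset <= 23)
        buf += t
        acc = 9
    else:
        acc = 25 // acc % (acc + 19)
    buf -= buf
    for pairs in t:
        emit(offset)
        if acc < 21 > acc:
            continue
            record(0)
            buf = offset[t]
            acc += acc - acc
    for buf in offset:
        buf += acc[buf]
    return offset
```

buf = buf + acc[buf]

Transformed code:
def norm(t, buf, acc, offset):
    emit(acc)
    record(36)
    if buf >= acc:
        raise ValueError(29)
    else:
        acc = 25 // acc % (acc + 19)
    buf = buf - buf
    for pairs in t:
        emit(offset)
        if acc < 21 > acc:
            continue
    for buf in offset:
        buf = buf + acc[buf]
    return offset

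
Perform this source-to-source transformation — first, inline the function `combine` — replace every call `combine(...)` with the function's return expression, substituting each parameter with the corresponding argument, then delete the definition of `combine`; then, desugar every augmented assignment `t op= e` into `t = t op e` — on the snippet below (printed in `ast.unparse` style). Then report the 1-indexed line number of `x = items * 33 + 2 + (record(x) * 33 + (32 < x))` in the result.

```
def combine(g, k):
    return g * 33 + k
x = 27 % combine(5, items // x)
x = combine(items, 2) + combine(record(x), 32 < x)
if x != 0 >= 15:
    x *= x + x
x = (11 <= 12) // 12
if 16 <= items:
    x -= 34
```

2

Transformed code:
x = 27 % (5 * 33 + items // x)
x = items * 33 + 2 + (record(x) * 33 + (32 < x))
if x != 0 >= 15:
    x = x * (x + x)
x = (11 <= 12) // 12
if 16 <= items:
    x = x - 34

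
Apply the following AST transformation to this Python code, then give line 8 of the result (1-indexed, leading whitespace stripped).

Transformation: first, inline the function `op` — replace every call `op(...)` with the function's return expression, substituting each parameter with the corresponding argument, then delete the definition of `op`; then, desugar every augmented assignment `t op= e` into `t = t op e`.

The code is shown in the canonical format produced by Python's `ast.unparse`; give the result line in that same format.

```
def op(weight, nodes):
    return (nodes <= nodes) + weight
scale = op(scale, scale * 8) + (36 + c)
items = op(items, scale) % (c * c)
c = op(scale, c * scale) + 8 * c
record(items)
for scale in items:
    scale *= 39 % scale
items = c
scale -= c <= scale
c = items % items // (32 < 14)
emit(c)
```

Transformed code:
scale = (scale * 8 <= scale * 8) + scale + (36 + c)
items = ((scale <= scale) + items) % (c * c)
c = (c * scale <= c * scale) + scale + 8 * c
record(items)
for scale in items:
    scale = scale * (39 % scale)
items = c
scale = scale - (c <= scale)
c = items % items // (32 < 14)
emit(c)

scale = scale - (c <= scale)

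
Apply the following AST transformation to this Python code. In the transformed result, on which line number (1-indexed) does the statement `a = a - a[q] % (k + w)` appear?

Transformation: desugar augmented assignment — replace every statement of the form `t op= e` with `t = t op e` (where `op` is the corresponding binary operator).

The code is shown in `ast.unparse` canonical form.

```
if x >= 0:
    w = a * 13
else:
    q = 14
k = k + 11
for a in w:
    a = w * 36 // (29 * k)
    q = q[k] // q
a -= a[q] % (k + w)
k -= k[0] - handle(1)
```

Transformed code:
if x >= 0:
    w = a * 13
else:
    q = 14
k = k + 11
for a in w:
    a = w * 36 // (29 * k)
    q = q[k] // q
a = a - a[q] % (k + w)
k = k - (k[0] - handle(1))

9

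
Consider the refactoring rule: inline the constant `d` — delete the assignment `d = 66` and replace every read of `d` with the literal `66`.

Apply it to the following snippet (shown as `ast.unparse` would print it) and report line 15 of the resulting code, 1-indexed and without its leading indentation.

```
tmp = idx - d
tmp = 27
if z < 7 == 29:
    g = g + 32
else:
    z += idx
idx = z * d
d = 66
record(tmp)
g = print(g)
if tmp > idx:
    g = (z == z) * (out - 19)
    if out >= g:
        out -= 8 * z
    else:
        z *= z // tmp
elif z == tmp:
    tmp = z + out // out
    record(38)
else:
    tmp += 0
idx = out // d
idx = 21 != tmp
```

z *= z // tmp

Transformed code:
tmp = idx - 66
tmp = 27
if z < 7 == 29:
    g = g + 32
else:
    z += idx
idx = z * 66
record(tmp)
g = print(g)
if tmp > idx:
    g = (z == z) * (out - 19)
    if out >= g:
        out -= 8 * z
    else:
        z *= z // tmp
elif z == tmp:
    tmp = z + out // out
    record(38)
else:
    tmp += 0
idx = out // 66
idx = 21 != tmp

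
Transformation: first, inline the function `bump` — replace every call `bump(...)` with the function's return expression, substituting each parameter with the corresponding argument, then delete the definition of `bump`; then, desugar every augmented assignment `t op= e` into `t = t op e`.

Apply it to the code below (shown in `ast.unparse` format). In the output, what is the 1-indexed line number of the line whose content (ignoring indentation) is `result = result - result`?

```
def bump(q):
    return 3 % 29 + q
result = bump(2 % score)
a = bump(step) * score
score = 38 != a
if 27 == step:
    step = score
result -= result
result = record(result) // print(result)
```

Transformed code:
result = 3 % 29 + 2 % score
a = (3 % 29 + step) * score
score = 38 != a
if 27 == step:
    step = score
result = result - result
result = record(result) // print(result)

6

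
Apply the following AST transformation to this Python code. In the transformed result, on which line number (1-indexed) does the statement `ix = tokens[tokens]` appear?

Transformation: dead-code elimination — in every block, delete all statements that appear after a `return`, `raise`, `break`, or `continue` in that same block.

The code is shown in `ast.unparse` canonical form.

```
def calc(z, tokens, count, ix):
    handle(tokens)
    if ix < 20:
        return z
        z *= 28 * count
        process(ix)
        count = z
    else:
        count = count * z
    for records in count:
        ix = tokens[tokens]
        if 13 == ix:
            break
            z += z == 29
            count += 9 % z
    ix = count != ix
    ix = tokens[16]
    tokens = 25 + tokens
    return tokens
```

Transformed code:
def calc(z, tokens, count, ix):
    handle(tokens)
    if ix < 20:
        return z
    else:
        count = count * z
    for records in count:
        ix = tokens[tokens]
        if 13 == ix:
            break
    ix = count != ix
    ix = tokens[16]
    tokens = 25 + tokens
    return tokens

8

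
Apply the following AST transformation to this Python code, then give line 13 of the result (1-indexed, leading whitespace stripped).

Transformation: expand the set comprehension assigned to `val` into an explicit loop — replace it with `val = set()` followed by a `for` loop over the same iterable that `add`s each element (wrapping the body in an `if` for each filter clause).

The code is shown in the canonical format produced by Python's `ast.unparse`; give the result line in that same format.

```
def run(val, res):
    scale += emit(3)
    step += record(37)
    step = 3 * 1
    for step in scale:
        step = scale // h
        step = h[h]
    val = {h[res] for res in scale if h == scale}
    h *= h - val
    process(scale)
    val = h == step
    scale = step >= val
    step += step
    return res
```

process(scale)

Transformed code:
def run(val, res):
    scale += emit(3)
    step += record(37)
    step = 3 * 1
    for step in scale:
        step = scale // h
        step = h[h]
    val = set()
    for res in scale:
        if h == scale:
            val.add(h[res])
    h *= h - val
    process(scale)
    val = h == step
    scale = step >= val
    step += step
    return res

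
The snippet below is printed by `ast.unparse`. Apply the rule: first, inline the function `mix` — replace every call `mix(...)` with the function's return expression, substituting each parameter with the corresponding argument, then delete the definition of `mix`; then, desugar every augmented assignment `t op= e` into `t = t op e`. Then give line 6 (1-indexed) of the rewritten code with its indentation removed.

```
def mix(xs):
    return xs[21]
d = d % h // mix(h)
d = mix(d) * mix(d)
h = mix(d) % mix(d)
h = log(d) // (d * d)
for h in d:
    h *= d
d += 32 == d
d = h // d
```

Transformed code:
d = d % h // h[21]
d = d[21] * d[21]
h = d[21] % d[21]
h = log(d) // (d * d)
for h in d:
    h = h * d
d = d + (32 == d)
d = h // d

h = h * d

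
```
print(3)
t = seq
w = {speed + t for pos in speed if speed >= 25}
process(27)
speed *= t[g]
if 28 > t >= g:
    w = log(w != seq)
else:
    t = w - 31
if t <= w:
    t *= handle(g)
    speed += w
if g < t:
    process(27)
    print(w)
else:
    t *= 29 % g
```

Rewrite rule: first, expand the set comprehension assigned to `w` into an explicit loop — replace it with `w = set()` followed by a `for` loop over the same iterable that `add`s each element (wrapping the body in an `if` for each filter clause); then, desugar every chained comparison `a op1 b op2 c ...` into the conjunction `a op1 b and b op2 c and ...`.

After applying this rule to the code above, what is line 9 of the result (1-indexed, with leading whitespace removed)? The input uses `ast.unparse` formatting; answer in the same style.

if 28 > t and t >= g:

Transformed code:
print(3)
t = seq
w = set()
for pos in speed:
    if speed >= 25:
        w.add(speed + t)
process(27)
speed *= t[g]
if 28 > t and t >= g:
    w = log(w != seq)
else:
    t = w - 31
if t <= w:
    t *= handle(g)
    speed += w
if g < t:
    process(27)
    print(w)
else:
    t *= 29 % g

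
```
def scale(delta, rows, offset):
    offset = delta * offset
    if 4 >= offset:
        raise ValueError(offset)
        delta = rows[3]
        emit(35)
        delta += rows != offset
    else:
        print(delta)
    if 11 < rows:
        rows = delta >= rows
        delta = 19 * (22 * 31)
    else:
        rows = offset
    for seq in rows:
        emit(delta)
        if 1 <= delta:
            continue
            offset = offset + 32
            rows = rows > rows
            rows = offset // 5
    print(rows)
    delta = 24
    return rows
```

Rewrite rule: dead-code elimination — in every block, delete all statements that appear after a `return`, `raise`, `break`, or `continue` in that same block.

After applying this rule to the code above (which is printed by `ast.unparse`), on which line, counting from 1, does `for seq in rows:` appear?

12

Transformed code:
def scale(delta, rows, offset):
    offset = delta * offset
    if 4 >= offset:
        raise ValueError(offset)
    else:
        print(delta)
    if 11 < rows:
        rows = delta >= rows
        delta = 19 * (22 * 31)
    else:
        rows = offset
    for seq in rows:
        emit(delta)
        if 1 <= delta:
            continue
    print(rows)
    delta = 24
    return rows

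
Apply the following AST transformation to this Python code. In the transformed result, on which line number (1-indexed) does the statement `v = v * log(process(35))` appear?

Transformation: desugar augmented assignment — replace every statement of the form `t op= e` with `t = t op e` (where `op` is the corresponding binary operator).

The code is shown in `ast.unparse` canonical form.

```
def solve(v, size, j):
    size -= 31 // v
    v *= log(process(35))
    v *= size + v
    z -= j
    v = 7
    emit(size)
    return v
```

Transformed code:
def solve(v, size, j):
    size = size - 31 // v
    v = v * log(process(35))
    v = v * (size + v)
    z = z - j
    v = 7
    emit(size)
    return v

3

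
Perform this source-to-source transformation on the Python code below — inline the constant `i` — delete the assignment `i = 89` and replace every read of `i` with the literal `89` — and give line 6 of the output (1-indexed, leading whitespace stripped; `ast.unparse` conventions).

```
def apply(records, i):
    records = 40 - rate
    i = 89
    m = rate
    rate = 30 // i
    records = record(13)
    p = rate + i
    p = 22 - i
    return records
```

p = rate + 89

Transformed code:
def apply(records, i):
    records = 40 - rate
    m = rate
    rate = 30 // 89
    records = record(13)
    p = rate + 89
    p = 22 - 89
    return records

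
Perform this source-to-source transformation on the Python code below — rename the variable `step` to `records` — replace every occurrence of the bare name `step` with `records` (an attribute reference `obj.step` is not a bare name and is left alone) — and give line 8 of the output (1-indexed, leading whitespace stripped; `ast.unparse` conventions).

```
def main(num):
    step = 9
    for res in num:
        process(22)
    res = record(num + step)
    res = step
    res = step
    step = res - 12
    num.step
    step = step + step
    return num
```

Transformed code:
def main(num):
    records = 9
    for res in num:
        process(22)
    res = record(num + records)
    res = records
    res = records
    records = res - 12
    num.step
    records = records + records
    return num

records = res - 12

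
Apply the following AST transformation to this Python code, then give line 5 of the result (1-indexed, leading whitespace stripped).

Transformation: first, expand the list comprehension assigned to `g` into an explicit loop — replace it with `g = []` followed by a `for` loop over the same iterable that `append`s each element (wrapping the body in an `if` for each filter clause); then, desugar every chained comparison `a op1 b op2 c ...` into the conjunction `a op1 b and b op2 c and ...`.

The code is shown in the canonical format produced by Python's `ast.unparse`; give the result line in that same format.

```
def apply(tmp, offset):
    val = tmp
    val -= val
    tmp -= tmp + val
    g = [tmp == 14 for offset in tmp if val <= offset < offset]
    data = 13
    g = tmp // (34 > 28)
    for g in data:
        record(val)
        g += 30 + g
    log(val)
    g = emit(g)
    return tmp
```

g = []

Transformed code:
def apply(tmp, offset):
    val = tmp
    val -= val
    tmp -= tmp + val
    g = []
    for offset in tmp:
        if val <= offset and offset < offset:
            g.append(tmp == 14)
    data = 13
    g = tmp // (34 > 28)
    for g in data:
        record(val)
        g += 30 + g
    log(val)
    g = emit(g)
    return tmp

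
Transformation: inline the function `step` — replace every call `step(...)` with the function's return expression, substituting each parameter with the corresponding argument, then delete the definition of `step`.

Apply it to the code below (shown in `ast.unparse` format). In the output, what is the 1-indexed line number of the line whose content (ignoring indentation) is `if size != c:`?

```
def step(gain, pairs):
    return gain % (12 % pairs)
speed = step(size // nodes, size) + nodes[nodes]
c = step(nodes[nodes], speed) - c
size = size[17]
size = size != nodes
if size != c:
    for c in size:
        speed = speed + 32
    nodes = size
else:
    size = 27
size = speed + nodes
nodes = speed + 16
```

5

Transformed code:
speed = size // nodes % (12 % size) + nodes[nodes]
c = nodes[nodes] % (12 % speed) - c
size = size[17]
size = size != nodes
if size != c:
    for c in size:
        speed = speed + 32
    nodes = size
else:
    size = 27
size = speed + nodes
nodes = speed + 16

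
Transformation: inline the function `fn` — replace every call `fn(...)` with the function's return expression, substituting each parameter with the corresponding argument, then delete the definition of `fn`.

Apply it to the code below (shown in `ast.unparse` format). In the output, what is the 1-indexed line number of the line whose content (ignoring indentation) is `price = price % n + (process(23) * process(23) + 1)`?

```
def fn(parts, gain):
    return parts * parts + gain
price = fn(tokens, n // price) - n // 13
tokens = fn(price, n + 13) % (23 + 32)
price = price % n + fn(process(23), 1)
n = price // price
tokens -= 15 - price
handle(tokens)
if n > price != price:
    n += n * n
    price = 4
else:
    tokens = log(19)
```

Transformed code:
price = tokens * tokens + n // price - n // 13
tokens = (price * price + (n + 13)) % (23 + 32)
price = price % n + (process(23) * process(23) + 1)
n = price // price
tokens -= 15 - price
handle(tokens)
if n > price != price:
    n += n * n
    price = 4
else:
    tokens = log(19)

3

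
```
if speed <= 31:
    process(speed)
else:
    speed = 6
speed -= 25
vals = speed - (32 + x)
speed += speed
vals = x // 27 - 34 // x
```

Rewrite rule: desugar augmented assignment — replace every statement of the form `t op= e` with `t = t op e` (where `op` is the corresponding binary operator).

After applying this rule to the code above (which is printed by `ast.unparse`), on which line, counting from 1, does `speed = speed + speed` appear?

Transformed code:
if speed <= 31:
    process(speed)
else:
    speed = 6
speed = speed - 25
vals = speed - (32 + x)
speed = speed + speed
vals = x // 27 - 34 // x

7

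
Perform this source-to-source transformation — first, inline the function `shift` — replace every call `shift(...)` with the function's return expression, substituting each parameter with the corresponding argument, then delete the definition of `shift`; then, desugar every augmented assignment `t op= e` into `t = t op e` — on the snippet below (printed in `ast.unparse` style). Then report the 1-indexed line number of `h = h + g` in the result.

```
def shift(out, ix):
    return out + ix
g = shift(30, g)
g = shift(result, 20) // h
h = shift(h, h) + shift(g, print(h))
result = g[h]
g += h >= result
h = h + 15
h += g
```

7

Transformed code:
g = 30 + g
g = (result + 20) // h
h = h + h + (g + print(h))
result = g[h]
g = g + (h >= result)
h = h + 15
h = h + g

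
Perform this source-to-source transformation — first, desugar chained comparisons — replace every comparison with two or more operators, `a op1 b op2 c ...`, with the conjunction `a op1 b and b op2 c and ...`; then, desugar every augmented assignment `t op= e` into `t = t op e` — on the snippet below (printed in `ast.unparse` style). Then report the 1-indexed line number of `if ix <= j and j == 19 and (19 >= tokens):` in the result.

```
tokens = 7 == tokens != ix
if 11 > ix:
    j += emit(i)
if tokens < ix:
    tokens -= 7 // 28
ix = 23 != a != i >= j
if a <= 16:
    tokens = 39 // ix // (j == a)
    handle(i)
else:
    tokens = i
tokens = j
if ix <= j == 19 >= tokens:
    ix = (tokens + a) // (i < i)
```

Transformed code:
tokens = 7 == tokens and tokens != ix
if 11 > ix:
    j = j + emit(i)
if tokens < ix:
    tokens = tokens - 7 // 28
ix = 23 != a and a != i and (i >= j)
if a <= 16:
    tokens = 39 // ix // (j == a)
    handle(i)
else:
    tokens = i
tokens = j
if ix <= j and j == 19 and (19 >= tokens):
    ix = (tokens + a) // (i < i)

13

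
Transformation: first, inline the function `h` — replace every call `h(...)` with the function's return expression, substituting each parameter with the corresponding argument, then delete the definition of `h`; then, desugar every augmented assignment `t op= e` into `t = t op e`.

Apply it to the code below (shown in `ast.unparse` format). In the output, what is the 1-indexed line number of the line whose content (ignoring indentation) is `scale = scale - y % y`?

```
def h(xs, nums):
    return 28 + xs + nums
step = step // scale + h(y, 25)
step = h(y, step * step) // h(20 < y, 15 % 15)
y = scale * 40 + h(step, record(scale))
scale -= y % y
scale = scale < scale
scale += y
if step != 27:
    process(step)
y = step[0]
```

4

Transformed code:
step = step // scale + (28 + y + 25)
step = (28 + y + step * step) // (28 + (20 < y) + 15 % 15)
y = scale * 40 + (28 + step + record(scale))
scale = scale - y % y
scale = scale < scale
scale = scale + y
if step != 27:
    process(step)
y = step[0]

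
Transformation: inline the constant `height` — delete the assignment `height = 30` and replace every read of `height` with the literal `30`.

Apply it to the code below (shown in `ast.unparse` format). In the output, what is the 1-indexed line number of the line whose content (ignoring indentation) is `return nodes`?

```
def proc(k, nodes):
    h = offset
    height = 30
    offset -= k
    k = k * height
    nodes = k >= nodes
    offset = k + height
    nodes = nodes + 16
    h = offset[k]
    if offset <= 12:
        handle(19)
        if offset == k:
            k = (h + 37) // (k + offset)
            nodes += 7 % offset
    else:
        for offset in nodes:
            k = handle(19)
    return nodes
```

17

Transformed code:
def proc(k, nodes):
    h = offset
    offset -= k
    k = k * 30
    nodes = k >= nodes
    offset = k + 30
    nodes = nodes + 16
    h = offset[k]
    if offset <= 12:
        handle(19)
        if offset == k:
            k = (h + 37) // (k + offset)
            nodes += 7 % offset
    else:
        for offset in nodes:
            k = handle(19)
    return nodes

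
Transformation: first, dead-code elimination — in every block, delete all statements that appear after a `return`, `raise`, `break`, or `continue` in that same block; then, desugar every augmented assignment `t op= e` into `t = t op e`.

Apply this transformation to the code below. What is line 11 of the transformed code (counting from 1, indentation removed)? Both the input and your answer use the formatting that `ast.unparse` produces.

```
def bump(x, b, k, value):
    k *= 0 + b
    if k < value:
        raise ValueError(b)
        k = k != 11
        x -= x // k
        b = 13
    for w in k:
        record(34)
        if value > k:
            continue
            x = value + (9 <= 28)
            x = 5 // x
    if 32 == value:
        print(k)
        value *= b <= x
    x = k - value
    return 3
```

Transformed code:
def bump(x, b, k, value):
    k = k * (0 + b)
    if k < value:
        raise ValueError(b)
    for w in k:
        record(34)
        if value > k:
            continue
    if 32 == value:
        print(k)
        value = value * (b <= x)
    x = k - value
    return 3

value = value * (b <= x)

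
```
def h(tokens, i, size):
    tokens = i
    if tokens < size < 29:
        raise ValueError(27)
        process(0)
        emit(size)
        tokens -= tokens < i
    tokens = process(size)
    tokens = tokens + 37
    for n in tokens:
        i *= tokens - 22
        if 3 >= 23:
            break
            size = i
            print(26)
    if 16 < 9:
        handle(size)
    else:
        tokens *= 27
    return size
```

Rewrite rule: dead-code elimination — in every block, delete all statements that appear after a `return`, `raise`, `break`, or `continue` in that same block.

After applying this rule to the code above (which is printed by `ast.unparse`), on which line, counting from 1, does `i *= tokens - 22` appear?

Transformed code:
def h(tokens, i, size):
    tokens = i
    if tokens < size < 29:
        raise ValueError(27)
    tokens = process(size)
    tokens = tokens + 37
    for n in tokens:
        i *= tokens - 22
        if 3 >= 23:
            break
    if 16 < 9:
        handle(size)
    else:
        tokens *= 27
    return size

8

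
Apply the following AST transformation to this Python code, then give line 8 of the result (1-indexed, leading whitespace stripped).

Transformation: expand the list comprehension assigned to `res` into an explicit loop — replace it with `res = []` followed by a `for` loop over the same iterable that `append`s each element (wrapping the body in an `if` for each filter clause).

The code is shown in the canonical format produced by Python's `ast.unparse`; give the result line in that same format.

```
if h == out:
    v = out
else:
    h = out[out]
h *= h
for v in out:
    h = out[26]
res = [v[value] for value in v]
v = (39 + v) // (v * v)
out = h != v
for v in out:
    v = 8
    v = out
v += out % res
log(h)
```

Transformed code:
if h == out:
    v = out
else:
    h = out[out]
h *= h
for v in out:
    h = out[26]
res = []
for value in v:
    res.append(v[value])
v = (39 + v) // (v * v)
out = h != v
for v in out:
    v = 8
    v = out
v += out % res
log(h)

res = []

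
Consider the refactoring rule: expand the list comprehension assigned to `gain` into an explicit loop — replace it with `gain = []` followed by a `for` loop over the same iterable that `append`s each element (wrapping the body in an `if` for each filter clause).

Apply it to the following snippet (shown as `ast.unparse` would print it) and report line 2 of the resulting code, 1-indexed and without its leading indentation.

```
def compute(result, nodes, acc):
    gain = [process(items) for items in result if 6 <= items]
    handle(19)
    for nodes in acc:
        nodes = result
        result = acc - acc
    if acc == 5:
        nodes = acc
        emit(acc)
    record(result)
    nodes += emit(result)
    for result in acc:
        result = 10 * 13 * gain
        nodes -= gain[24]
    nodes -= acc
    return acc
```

gain = []

Transformed code:
def compute(result, nodes, acc):
    gain = []
    for items in result:
        if 6 <= items:
            gain.append(process(items))
    handle(19)
    for nodes in acc:
        nodes = result
        result = acc - acc
    if acc == 5:
        nodes = acc
        emit(acc)
    record(result)
    nodes += emit(result)
    for result in acc:
        result = 10 * 13 * gain
        nodes -= gain[24]
    nodes -= acc
    return acc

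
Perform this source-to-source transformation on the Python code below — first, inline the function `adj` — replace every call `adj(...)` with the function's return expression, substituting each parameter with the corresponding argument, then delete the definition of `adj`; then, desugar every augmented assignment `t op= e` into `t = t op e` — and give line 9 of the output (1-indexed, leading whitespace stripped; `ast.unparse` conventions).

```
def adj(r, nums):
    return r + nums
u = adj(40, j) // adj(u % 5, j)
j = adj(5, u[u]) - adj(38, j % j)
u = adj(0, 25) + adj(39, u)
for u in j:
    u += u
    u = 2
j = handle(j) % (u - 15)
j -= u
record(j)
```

record(j)

Transformed code:
u = (40 + j) // (u % 5 + j)
j = 5 + u[u] - (38 + j % j)
u = 0 + 25 + (39 + u)
for u in j:
    u = u + u
    u = 2
j = handle(j) % (u - 15)
j = j - u
record(j)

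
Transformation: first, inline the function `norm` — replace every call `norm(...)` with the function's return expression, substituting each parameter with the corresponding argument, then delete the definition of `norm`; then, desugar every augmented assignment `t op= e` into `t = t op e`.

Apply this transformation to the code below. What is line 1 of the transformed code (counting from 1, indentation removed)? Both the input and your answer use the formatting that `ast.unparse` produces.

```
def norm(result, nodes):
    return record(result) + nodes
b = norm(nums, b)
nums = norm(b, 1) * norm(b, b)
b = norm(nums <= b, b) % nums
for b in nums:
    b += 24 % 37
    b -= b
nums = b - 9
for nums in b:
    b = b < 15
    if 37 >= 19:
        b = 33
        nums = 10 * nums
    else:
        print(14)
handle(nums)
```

Transformed code:
b = record(nums) + b
nums = (record(b) + 1) * (record(b) + b)
b = (record(nums <= b) + b) % nums
for b in nums:
    b = b + 24 % 37
    b = b - b
nums = b - 9
for nums in b:
    b = b < 15
    if 37 >= 19:
        b = 33
        nums = 10 * nums
    else:
        print(14)
handle(nums)

b = record(nums) + b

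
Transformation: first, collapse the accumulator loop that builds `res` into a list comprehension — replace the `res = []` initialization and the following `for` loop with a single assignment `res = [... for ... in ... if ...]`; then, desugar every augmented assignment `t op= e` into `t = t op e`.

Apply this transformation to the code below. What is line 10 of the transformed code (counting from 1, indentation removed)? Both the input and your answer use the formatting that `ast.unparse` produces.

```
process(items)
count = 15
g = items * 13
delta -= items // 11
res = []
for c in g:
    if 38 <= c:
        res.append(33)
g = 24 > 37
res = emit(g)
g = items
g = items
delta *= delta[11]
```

delta = delta * delta[11]

Transformed code:
process(items)
count = 15
g = items * 13
delta = delta - items // 11
res = [33 for c in g if 38 <= c]
g = 24 > 37
res = emit(g)
g = items
g = items
delta = delta * delta[11]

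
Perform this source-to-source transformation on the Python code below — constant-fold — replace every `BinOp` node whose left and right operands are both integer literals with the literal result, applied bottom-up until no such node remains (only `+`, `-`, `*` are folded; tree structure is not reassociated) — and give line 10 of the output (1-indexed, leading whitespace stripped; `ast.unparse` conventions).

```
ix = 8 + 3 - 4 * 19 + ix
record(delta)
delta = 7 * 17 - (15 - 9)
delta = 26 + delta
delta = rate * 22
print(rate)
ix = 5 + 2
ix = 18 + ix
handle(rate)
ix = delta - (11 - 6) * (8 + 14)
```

ix = delta - 110

Transformed code:
ix = -65 + ix
record(delta)
delta = 113
delta = 26 + delta
delta = rate * 22
print(rate)
ix = 7
ix = 18 + ix
handle(rate)
ix = delta - 110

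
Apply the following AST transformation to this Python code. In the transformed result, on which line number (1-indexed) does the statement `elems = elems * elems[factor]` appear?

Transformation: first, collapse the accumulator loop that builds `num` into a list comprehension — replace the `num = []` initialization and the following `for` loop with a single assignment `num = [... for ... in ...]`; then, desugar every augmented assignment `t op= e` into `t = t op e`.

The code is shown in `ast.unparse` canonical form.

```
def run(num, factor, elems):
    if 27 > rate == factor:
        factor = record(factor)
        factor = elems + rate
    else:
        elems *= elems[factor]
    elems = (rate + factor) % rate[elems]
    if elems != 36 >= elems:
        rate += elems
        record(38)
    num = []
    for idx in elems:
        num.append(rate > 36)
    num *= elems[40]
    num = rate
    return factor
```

6

Transformed code:
def run(num, factor, elems):
    if 27 > rate == factor:
        factor = record(factor)
        factor = elems + rate
    else:
        elems = elems * elems[factor]
    elems = (rate + factor) % rate[elems]
    if elems != 36 >= elems:
        rate = rate + elems
        record(38)
    num = [rate > 36 for idx in elems]
    num = num * elems[40]
    num = rate
    return factor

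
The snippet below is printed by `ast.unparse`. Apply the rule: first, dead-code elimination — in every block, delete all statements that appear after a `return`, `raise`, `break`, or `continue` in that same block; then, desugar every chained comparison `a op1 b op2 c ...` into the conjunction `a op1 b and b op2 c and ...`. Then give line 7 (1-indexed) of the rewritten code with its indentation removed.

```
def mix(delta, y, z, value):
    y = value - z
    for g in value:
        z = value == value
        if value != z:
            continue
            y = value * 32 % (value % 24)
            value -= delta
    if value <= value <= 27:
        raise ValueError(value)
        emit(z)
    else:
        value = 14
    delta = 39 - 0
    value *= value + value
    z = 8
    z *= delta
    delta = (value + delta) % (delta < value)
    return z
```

Transformed code:
def mix(delta, y, z, value):
    y = value - z
    for g in value:
        z = value == value
        if value != z:
            continue
    if value <= value and value <= 27:
        raise ValueError(value)
    else:
        value = 14
    delta = 39 - 0
    value *= value + value
    z = 8
    z *= delta
    delta = (value + delta) % (delta < value)
    return z

if value <= value and value <= 27: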